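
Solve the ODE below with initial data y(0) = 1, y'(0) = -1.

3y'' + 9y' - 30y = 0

General solution: y = C₁e^(2x) + C₂e^(-5x)
Applying ICs: C₁ = 4/7, C₂ = 3/7
Particular solution: y = (4/7)e^(2x) + (3/7)e^(-5x)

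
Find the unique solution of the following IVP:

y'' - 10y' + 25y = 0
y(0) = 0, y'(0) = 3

General solution: y = (C₁ + C₂x)e^(5x)
Repeated root r = 5
Applying ICs: C₁ = 0, C₂ = 3
Particular solution: y = 3xe^(5x)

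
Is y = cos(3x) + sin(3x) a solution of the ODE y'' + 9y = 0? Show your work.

Verification:
y'' = -9cos(3x) - 9sin(3x)
y'' + 9y = 0 ✓

Yes, it is a solution.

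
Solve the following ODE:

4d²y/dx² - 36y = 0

Characteristic equation: 4r² - 36 = 0
Divide by 4: r² - 9 = 0
Roots: r = 3, -3 (distinct real)
General solution: y = C₁e^(3x) + C₂e^(-3x)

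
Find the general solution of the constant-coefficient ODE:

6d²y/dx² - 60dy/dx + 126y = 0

Characteristic equation: 6r² - 60r + 126 = 0
Divide by 6: r² - 10r + 21 = 0
Roots: r = 7, 3 (distinct real)
General solution: y = C₁e^(7x) + C₂e^(3x)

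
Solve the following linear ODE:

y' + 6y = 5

Using integrating factor method:

General solution: y = 5/6 + Ce^(-6x)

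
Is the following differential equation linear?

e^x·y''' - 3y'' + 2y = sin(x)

Yes. Linear (y and its derivatives appear to the first power only, no products of y terms)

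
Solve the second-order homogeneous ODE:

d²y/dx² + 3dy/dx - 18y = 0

Characteristic equation: r² + 3r - 18 = 0
Roots: r = 3, -6 (distinct real)
General solution: y = C₁e^(3x) + C₂e^(-6x)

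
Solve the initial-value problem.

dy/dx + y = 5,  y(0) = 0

General solution: y = 5 + Ce^(-x)
Applying y(0) = 0: C = 0 - 5 = -5
Particular solution: y = 5 - 5e^(-x)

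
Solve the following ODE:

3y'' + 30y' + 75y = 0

Characteristic equation: 3r² + 30r + 75 = 0
Divide by 3: r² + 10r + 25 = 0
Factored: (r + 5)² = 0
Repeated root: r = -5
General solution: y = (C₁ + C₂x)e^(-5x)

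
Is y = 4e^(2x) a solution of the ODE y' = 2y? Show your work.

Verification:
y = 4e^(2x)
y' = 8e^(2x)
2y = 8e^(2x)
y' = 2y ✓

Yes, it is a solution.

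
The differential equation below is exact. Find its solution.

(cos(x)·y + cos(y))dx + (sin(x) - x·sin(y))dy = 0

Verify exactness: ∂M/∂y = ∂N/∂x ✓
Find F(x,y) such that ∂F/∂x = M, ∂F/∂y = N
Solution: sin(x)·y + x·cos(y) = C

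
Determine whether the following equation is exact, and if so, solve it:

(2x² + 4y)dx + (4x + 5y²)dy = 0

Verify exactness: ∂M/∂y = ∂N/∂x ✓
Find F(x,y) such that ∂F/∂x = M, ∂F/∂y = N
Solution: 2x³/3 + 4xy + 5y³/3 = C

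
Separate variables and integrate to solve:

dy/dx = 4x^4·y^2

Separating variables and integrating:
-1/y = 4x^5/5 + C

General solution: y^-1 = (-4/5)x^5 + C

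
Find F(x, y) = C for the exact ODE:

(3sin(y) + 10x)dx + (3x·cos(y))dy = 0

Verify exactness: ∂M/∂y = ∂N/∂x ✓
Find F(x,y) such that ∂F/∂x = M, ∂F/∂y = N
Solution: 3x·sin(y) + 5x² = C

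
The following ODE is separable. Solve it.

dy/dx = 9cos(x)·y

Separating variables and integrating:
ln|y| = 9sin(x) + C

General solution: y = Ce^(9sin(x))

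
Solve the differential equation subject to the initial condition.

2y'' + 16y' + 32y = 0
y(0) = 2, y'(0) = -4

General solution: y = (C₁ + C₂x)e^(-4x)
Repeated root r = -4
Applying ICs: C₁ = 2, C₂ = 4
Particular solution: y = (2 + 4x)e^(-4x)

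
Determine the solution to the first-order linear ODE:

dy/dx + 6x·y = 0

Using integrating factor method:

General solution: y = Ce^(-3x^2)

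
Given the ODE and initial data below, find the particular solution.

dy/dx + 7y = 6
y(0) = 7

General solution: y = 6/7 + Ce^(-7x)
Applying y(0) = 7: C = 7 - 6/7 = 43/7
Particular solution: y = 6/7 + (43/7)e^(-7x)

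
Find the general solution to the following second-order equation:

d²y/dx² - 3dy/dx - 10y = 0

Characteristic equation: r² - 3r - 10 = 0
Roots: r = 5, -2 (distinct real)
General solution: y = C₁e^(5x) + C₂e^(-2x)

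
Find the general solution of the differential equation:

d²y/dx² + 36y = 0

Characteristic equation: r² + 36 = 0
Roots: r = ±6i (complex conjugates)
General solution: y = C₁cos(6x) + C₂sin(6x)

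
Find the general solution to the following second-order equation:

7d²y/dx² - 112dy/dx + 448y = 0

Characteristic equation: 7r² - 112r + 448 = 0
Divide by 7: r² - 16r + 64 = 0
Factored: (r - 8)² = 0
Repeated root: r = 8
General solution: y = (C₁ + C₂x)e^(8x)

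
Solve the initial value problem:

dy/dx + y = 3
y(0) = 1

General solution: y = 3 + Ce^(-x)
Applying y(0) = 1: C = 1 - 3 = -2
Particular solution: y = 3 - 2e^(-x)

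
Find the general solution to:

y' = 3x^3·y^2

Separating variables and integrating:
-1/y = 3x^4/4 + C

General solution: y^-1 = (-3/4)x^4 + C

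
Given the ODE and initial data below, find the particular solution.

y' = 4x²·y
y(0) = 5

General solution: y = Ce^(4x³/3)
Applying IC y(0) = 5:
Particular solution: y = 5e^(4x³/3)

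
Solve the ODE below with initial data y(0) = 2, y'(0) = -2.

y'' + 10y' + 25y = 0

General solution: y = (C₁ + C₂x)e^(-5x)
Repeated root r = -5
Applying ICs: C₁ = 2, C₂ = 8
Particular solution: y = (2 + 8x)e^(-5x)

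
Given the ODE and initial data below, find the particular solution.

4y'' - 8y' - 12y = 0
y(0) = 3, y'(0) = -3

General solution: y = C₁e^(3x) + C₂e^(-x)
Applying ICs: C₁ = 0, C₂ = 3
Particular solution: y = 3e^(-x)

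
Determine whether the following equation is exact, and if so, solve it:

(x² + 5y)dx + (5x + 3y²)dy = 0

Verify exactness: ∂M/∂y = ∂N/∂x ✓
Find F(x,y) such that ∂F/∂x = M, ∂F/∂y = N
Solution: x³/3 + 5xy + y³ = C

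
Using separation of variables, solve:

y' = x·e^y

Separating variables and integrating:
-e^(-y) = x²/2 + C

General solution: y = -ln(C - x²/2)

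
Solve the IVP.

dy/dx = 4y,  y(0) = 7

General solution: y = Ce^(4x)
Applying IC y(0) = 7:
Particular solution: y = 7e^(4x)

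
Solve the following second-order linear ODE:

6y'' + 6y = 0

Characteristic equation: 6r² + 6 = 0
Divide by 6: r² + 1 = 0
Roots: r = ±i (complex conjugates)
General solution: y = C₁cos(x) + C₂sin(x)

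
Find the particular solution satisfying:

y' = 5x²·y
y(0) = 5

General solution: y = Ce^(5x³/3)
Applying IC y(0) = 5:
Particular solution: y = 5e^(5x³/3)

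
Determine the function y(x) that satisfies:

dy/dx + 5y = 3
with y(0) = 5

General solution: y = 3/5 + Ce^(-5x)
Applying y(0) = 5: C = 5 - 3/5 = 22/5
Particular solution: y = 3/5 + (22/5)e^(-5x)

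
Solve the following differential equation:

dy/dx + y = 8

Using integrating factor method:

General solution: y = 8 + Ce^(-x)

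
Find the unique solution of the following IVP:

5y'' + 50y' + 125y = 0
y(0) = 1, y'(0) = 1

General solution: y = (C₁ + C₂x)e^(-5x)
Repeated root r = -5
Applying ICs: C₁ = 1, C₂ = 6
Particular solution: y = (1 + 6x)e^(-5x)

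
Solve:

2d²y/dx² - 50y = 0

Characteristic equation: 2r² - 50 = 0
Divide by 2: r² - 25 = 0
Roots: r = 5, -5 (distinct real)
General solution: y = C₁e^(5x) + C₂e^(-5x)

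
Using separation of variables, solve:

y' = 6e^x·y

Separating variables and integrating:
ln|y| = 6e^x + C

General solution: y = Ce^(6e^x)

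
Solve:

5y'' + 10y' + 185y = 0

Characteristic equation: 5r² + 10r + 185 = 0
Divide by 5: r² + 2r + 37 = 0
Roots: r = -1 ± 6i (complex conjugates)
General solution: y = e^(-x)(C₁cos(6x) + C₂sin(6x))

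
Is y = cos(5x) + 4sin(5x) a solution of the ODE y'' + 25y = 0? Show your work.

Verification:
y'' = -25cos(5x) - 100sin(5x)
y'' + 25y = 0 ✓

Yes, it is a solution.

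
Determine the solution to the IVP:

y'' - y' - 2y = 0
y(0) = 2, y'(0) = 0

General solution: y = C₁e^(2x) + C₂e^(-x)
Applying ICs: C₁ = 2/3, C₂ = 4/3
Particular solution: y = (2/3)e^(2x) + (4/3)e^(-x)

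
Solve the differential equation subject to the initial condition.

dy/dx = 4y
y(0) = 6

General solution: y = Ce^(4x)
Applying IC y(0) = 6:
Particular solution: y = 6e^(4x)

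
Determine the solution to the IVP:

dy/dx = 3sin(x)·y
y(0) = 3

General solution: y = Ce^(-3cos(x))
Applying IC y(0) = 3:
Particular solution: y = 3e^(3(1-cos(x)))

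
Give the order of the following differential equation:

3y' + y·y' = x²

The order is 1 (highest derivative is of order 1).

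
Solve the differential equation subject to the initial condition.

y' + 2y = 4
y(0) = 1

General solution: y = 2 + Ce^(-2x)
Applying y(0) = 1: C = 1 - 2 = -1
Particular solution: y = 2 - e^(-2x)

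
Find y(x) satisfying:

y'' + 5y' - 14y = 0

Characteristic equation: r² + 5r - 14 = 0
Roots: r = 2, -7 (distinct real)
General solution: y = C₁e^(2x) + C₂e^(-7x)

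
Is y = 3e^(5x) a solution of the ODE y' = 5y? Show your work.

Verification:
y = 3e^(5x)
y' = 15e^(5x)
5y = 15e^(5x)
y' = 5y ✓

Yes, it is a solution.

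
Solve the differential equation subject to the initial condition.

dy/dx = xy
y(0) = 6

General solution: y = Ce^(x²/2)
Applying IC y(0) = 6:
Particular solution: y = 6e^(x²/2)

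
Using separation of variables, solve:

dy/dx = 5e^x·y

Separating variables and integrating:
ln|y| = 5e^x + C

General solution: y = Ce^(5e^x)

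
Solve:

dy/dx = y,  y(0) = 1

General solution: y = Ce^x
Applying IC y(0) = 1:
Particular solution: y = e^x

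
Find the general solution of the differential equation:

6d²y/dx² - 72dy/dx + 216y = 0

Characteristic equation: 6r² - 72r + 216 = 0
Divide by 6: r² - 12r + 36 = 0
Factored: (r - 6)² = 0
Repeated root: r = 6
General solution: y = (C₁ + C₂x)e^(6x)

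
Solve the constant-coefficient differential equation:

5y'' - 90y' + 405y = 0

Characteristic equation: 5r² - 90r + 405 = 0
Divide by 5: r² - 18r + 81 = 0
Factored: (r - 9)² = 0
Repeated root: r = 9
General solution: y = (C₁ + C₂x)e^(9x)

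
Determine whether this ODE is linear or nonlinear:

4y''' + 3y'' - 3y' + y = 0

Linear (y and its derivatives appear to the first power only, no products of y terms)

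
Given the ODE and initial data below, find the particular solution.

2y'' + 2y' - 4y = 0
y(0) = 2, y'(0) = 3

General solution: y = C₁e^x + C₂e^(-2x)
Applying ICs: C₁ = 7/3, C₂ = -1/3
Particular solution: y = (7/3)e^x - (1/3)e^(-2x)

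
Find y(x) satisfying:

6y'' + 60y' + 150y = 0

Characteristic equation: 6r² + 60r + 150 = 0
Divide by 6: r² + 10r + 25 = 0
Factored: (r + 5)² = 0
Repeated root: r = -5
General solution: y = (C₁ + C₂x)e^(-5x)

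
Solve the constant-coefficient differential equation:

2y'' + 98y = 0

Characteristic equation: 2r² + 98 = 0
Divide by 2: r² + 49 = 0
Roots: r = ±7i (complex conjugates)
General solution: y = C₁cos(7x) + C₂sin(7x)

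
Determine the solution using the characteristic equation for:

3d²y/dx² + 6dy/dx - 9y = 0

Characteristic equation: 3r² + 6r - 9 = 0
Divide by 3: r² + 2r - 3 = 0
Roots: r = 1, -3 (distinct real)
General solution: y = C₁e^x + C₂e^(-3x)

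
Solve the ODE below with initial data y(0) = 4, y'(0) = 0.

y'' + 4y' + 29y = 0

General solution: y = e^(-2x)(C₁cos(5x) + C₂sin(5x))
Complex roots r = -2 ± 5i
Applying ICs: C₁ = 4, C₂ = 8/5
Particular solution: y = e^(-2x)(4cos(5x) + (8/5)sin(5x))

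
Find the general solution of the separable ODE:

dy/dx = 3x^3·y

Separating variables and integrating:
ln|y| = 3x^4/4 + C

General solution: y = Ce^(3x^4/4)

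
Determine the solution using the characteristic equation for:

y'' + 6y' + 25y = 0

Characteristic equation: r² + 6r + 25 = 0
Roots: r = -3 ± 4i (complex conjugates)
General solution: y = e^(-3x)(C₁cos(4x) + C₂sin(4x))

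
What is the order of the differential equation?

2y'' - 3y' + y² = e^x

The order is 2 (highest derivative is of order 2).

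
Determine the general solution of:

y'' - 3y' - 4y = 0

Characteristic equation: r² - 3r - 4 = 0
Roots: r = 4, -1 (distinct real)
General solution: y = C₁e^(4x) + C₂e^(-x)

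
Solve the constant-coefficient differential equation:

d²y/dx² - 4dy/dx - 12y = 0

Characteristic equation: r² - 4r - 12 = 0
Roots: r = 6, -2 (distinct real)
General solution: y = C₁e^(6x) + C₂e^(-2x)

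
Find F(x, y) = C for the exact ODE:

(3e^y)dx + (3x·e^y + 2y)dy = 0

Verify exactness: ∂M/∂y = ∂N/∂x ✓
Find F(x,y) such that ∂F/∂x = M, ∂F/∂y = N
Solution: 3x·e^y + y² = C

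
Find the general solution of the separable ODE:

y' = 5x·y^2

Separating variables and integrating:
-1/y = 5x^2/2 + C

General solution: y^-1 = (-5/2)x^2 + C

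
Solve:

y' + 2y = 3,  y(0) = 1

General solution: y = 3/2 + Ce^(-2x)
Applying y(0) = 1: C = 1 - 3/2 = -1/2
Particular solution: y = 3/2 - (1/2)e^(-2x)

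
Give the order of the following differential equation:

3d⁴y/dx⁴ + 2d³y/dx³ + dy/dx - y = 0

The order is 4 (highest derivative is of order 4).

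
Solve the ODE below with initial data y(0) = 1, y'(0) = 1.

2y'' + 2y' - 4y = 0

General solution: y = C₁e^x + C₂e^(-2x)
Applying ICs: C₁ = 1, C₂ = 0
Particular solution: y = e^x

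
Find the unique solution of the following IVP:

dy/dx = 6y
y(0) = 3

General solution: y = Ce^(6x)
Applying IC y(0) = 3:
Particular solution: y = 3e^(6x)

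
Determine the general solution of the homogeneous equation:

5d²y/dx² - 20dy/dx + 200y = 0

Characteristic equation: 5r² - 20r + 200 = 0
Divide by 5: r² - 4r + 40 = 0
Roots: r = 2 ± 6i (complex conjugates)
General solution: y = e^(2x)(C₁cos(6x) + C₂sin(6x))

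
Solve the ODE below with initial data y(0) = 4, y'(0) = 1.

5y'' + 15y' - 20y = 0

General solution: y = C₁e^x + C₂e^(-4x)
Applying ICs: C₁ = 17/5, C₂ = 3/5
Particular solution: y = (17/5)e^x + (3/5)e^(-4x)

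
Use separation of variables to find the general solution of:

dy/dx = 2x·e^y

Separating variables and integrating:
-e^(-y) = x² + C

General solution: y = -ln(C - x²)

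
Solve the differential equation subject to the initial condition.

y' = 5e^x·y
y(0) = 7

General solution: y = Ce^(5e^x)
Applying IC y(0) = 7:
Particular solution: y = 7e^(5(e^x - 1))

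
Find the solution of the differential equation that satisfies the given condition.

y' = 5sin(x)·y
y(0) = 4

General solution: y = Ce^(-5cos(x))
Applying IC y(0) = 4:
Particular solution: y = 4e^(5(1-cos(x)))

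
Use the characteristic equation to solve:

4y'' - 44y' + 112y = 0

Characteristic equation: 4r² - 44r + 112 = 0
Divide by 4: r² - 11r + 28 = 0
Roots: r = 7, 4 (distinct real)
General solution: y = C₁e^(7x) + C₂e^(4x)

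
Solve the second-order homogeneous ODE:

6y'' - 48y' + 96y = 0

Characteristic equation: 6r² - 48r + 96 = 0
Divide by 6: r² - 8r + 16 = 0
Factored: (r - 4)² = 0
Repeated root: r = 4
General solution: y = (C₁ + C₂x)e^(4x)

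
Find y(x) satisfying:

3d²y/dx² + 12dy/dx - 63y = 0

Characteristic equation: 3r² + 12r - 63 = 0
Divide by 3: r² + 4r - 21 = 0
Roots: r = 3, -7 (distinct real)
General solution: y = C₁e^(3x) + C₂e^(-7x)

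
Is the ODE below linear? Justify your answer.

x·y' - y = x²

Yes. Linear (y and its derivatives appear to the first power only, no products of y terms)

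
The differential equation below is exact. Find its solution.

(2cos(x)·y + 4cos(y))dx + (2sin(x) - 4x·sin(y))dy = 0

Verify exactness: ∂M/∂y = ∂N/∂x ✓
Find F(x,y) such that ∂F/∂x = M, ∂F/∂y = N
Solution: 2sin(x)·y + 4x·cos(y) = C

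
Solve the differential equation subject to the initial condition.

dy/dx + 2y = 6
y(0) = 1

General solution: y = 3 + Ce^(-2x)
Applying y(0) = 1: C = 1 - 3 = -2
Particular solution: y = 3 - 2e^(-2x)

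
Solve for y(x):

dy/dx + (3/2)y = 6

Using integrating factor method:

General solution: y = 4 + Ce^(-3x/2)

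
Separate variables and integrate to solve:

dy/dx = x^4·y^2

Separating variables and integrating:
-1/y = x^5/5 + C

General solution: y^-1 = (-1/5)x^5 + C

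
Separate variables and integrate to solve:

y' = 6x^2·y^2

Separating variables and integrating:
-1/y = 2x^3 + C

General solution: y^-1 = -2x^3 + C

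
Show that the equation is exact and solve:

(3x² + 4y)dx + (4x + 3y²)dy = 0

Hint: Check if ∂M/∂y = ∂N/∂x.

Verify exactness: ∂M/∂y = ∂N/∂x ✓
Find F(x,y) such that ∂F/∂x = M, ∂F/∂y = N
Solution: x³ + 4xy + y³ = C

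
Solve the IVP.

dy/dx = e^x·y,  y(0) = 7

General solution: y = Ce^(e^x)
Applying IC y(0) = 7:
Particular solution: y = 7e^(e^x - 1)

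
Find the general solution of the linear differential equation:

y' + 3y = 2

Using integrating factor method:

General solution: y = 2/3 + Ce^(-3x)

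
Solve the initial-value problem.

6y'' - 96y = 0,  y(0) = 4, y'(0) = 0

General solution: y = C₁e^(4x) + C₂e^(-4x)
Applying ICs: C₁ = 2, C₂ = 2
Particular solution: y = 2e^(4x) + 2e^(-4x)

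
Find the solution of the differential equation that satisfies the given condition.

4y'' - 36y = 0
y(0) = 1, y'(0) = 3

General solution: y = C₁e^(3x) + C₂e^(-3x)
Applying ICs: C₁ = 1, C₂ = 0
Particular solution: y = e^(3x)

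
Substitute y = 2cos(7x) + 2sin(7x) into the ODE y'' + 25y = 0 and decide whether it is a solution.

Verification:
y'' = -98cos(7x) - 98sin(7x)
y'' + 25y ≠ 0 (frequency mismatch: got 49 instead of 25)

No, it is not a solution.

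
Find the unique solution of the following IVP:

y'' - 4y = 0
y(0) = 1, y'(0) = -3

General solution: y = C₁e^(2x) + C₂e^(-2x)
Applying ICs: C₁ = -1/4, C₂ = 5/4
Particular solution: y = -(1/4)e^(2x) + (5/4)e^(-2x)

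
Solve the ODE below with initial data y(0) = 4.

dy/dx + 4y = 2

General solution: y = 1/2 + Ce^(-4x)
Applying y(0) = 4: C = 4 - 1/2 = 7/2
Particular solution: y = 1/2 + (7/2)e^(-4x)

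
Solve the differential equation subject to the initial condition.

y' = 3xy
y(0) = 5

General solution: y = Ce^(3x²/2)
Applying IC y(0) = 5:
Particular solution: y = 5e^(3x²/2)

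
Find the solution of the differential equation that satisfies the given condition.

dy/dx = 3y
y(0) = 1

General solution: y = Ce^(3x)
Applying IC y(0) = 1:
Particular solution: y = e^(3x)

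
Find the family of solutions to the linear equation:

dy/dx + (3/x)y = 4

Using integrating factor method:

General solution: y = x + Cx^(-3)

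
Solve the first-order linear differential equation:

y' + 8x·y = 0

Using integrating factor method:

General solution: y = Ce^(-4x^2)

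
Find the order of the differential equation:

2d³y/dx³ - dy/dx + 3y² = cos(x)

The order is 3 (highest derivative is of order 3).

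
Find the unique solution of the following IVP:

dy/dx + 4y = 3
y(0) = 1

General solution: y = 3/4 + Ce^(-4x)
Applying y(0) = 1: C = 1 - 3/4 = 1/4
Particular solution: y = 3/4 + (1/4)e^(-4x)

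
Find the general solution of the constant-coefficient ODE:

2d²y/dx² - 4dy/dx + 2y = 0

Characteristic equation: 2r² - 4r + 2 = 0
Divide by 2: r² - 2r + 1 = 0
Factored: (r - 1)² = 0
Repeated root: r = 1
General solution: y = (C₁ + C₂x)e^x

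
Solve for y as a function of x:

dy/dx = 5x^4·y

Separating variables and integrating:
ln|y| = x^5 + C

General solution: y = Ce^(x^5)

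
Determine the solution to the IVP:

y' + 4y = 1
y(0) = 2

General solution: y = 1/4 + Ce^(-4x)
Applying y(0) = 2: C = 2 - 1/4 = 7/4
Particular solution: y = 1/4 + (7/4)e^(-4x)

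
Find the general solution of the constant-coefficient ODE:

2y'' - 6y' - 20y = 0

Characteristic equation: 2r² - 6r - 20 = 0
Divide by 2: r² - 3r - 10 = 0
Roots: r = 5, -2 (distinct real)
General solution: y = C₁e^(5x) + C₂e^(-2x)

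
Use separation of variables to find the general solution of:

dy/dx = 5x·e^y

Separating variables and integrating:
-e^(-y) = 5x²/2 + C

General solution: y = -ln(C - 5x²/2)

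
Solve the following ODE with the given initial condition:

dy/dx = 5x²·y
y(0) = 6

General solution: y = Ce^(5x³/3)
Applying IC y(0) = 6:
Particular solution: y = 6e^(5x³/3)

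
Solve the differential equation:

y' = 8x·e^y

Separating variables and integrating:
-e^(-y) = 4x² + C

General solution: y = -ln(C - 4x²)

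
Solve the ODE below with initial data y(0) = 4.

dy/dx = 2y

General solution: y = Ce^(2x)
Applying IC y(0) = 4:
Particular solution: y = 4e^(2x)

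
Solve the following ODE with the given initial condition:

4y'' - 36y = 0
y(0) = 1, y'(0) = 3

General solution: y = C₁e^(3x) + C₂e^(-3x)
Applying ICs: C₁ = 1, C₂ = 0
Particular solution: y = e^(3x)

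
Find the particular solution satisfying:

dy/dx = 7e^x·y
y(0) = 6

General solution: y = Ce^(7e^x)
Applying IC y(0) = 6:
Particular solution: y = 6e^(7(e^x - 1))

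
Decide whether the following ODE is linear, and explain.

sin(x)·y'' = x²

Linear (y and its derivatives appear to the first power only, no products of y terms)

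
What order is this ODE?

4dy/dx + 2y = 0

The order is 1 (highest derivative is of order 1).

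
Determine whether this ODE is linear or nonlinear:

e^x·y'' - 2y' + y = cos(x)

Linear (y and its derivatives appear to the first power only, no products of y terms)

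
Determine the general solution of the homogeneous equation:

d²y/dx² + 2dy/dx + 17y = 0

Characteristic equation: r² + 2r + 17 = 0
Roots: r = -1 ± 4i (complex conjugates)
General solution: y = e^(-x)(C₁cos(4x) + C₂sin(4x))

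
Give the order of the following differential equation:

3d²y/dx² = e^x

The order is 2 (highest derivative is of order 2).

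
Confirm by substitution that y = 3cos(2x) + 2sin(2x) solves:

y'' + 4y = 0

Verification:
y'' = -12cos(2x) - 8sin(2x)
y'' + 4y = 0 ✓

Yes, it is a solution.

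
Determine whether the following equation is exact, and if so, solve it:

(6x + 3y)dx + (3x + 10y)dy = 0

Verify exactness: ∂M/∂y = ∂N/∂x ✓
Find F(x,y) such that ∂F/∂x = M, ∂F/∂y = N
Solution: 3x² + 3xy + 5y² = C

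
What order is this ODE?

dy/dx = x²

The order is 1 (highest derivative is of order 1).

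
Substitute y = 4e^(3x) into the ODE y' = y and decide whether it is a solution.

Verification:
y = 4e^(3x)
y' = 12e^(3x)
But y = 4e^(3x)
y' ≠ y — the derivative does not match

No, it is not a solution.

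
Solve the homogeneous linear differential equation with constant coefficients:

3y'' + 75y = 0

Characteristic equation: 3r² + 75 = 0
Divide by 3: r² + 25 = 0
Roots: r = ±5i (complex conjugates)
General solution: y = C₁cos(5x) + C₂sin(5x)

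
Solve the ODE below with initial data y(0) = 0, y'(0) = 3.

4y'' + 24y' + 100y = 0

General solution: y = e^(-3x)(C₁cos(4x) + C₂sin(4x))
Complex roots r = -3 ± 4i
Applying ICs: C₁ = 0, C₂ = 3/4
Particular solution: y = e^(-3x)((3/4)sin(4x))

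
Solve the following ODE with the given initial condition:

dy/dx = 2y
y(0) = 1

General solution: y = Ce^(2x)
Applying IC y(0) = 1:
Particular solution: y = e^(2x)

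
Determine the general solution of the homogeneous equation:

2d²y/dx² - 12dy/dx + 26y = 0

Characteristic equation: 2r² - 12r + 26 = 0
Divide by 2: r² - 6r + 13 = 0
Roots: r = 3 ± 2i (complex conjugates)
General solution: y = e^(3x)(C₁cos(2x) + C₂sin(2x))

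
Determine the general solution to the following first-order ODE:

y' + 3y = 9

Using integrating factor method:

General solution: y = 3 + Ce^(-3x)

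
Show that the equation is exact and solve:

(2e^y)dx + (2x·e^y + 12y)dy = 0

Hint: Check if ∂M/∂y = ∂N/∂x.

Verify exactness: ∂M/∂y = ∂N/∂x ✓
Find F(x,y) such that ∂F/∂x = M, ∂F/∂y = N
Solution: 2x·e^y + 6y² = C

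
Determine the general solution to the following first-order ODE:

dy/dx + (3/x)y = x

Using integrating factor method:

General solution: y = (1/5)x^2 + Cx^(-3)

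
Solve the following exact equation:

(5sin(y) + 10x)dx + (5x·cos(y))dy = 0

Verify exactness: ∂M/∂y = ∂N/∂x ✓
Find F(x,y) such that ∂F/∂x = M, ∂F/∂y = N
Solution: 5x·sin(y) + 5x² = C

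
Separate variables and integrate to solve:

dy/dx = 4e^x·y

Separating variables and integrating:
ln|y| = 4e^x + C

General solution: y = Ce^(4e^x)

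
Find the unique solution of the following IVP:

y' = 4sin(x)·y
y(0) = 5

General solution: y = Ce^(-4cos(x))
Applying IC y(0) = 5:
Particular solution: y = 5e^(4(1-cos(x)))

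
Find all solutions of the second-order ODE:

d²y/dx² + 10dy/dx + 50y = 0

Characteristic equation: r² + 10r + 50 = 0
Roots: r = -5 ± 5i (complex conjugates)
General solution: y = e^(-5x)(C₁cos(5x) + C₂sin(5x))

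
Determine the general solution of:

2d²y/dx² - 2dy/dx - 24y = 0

Characteristic equation: 2r² - 2r - 24 = 0
Divide by 2: r² - r - 12 = 0
Roots: r = 4, -3 (distinct real)
General solution: y = C₁e^(4x) + C₂e^(-3x)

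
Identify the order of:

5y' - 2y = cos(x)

The order is 1 (highest derivative is of order 1).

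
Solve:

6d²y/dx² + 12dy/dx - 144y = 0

Characteristic equation: 6r² + 12r - 144 = 0
Divide by 6: r² + 2r - 24 = 0
Roots: r = 4, -6 (distinct real)
General solution: y = C₁e^(4x) + C₂e^(-6x)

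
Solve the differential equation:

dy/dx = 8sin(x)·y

Separating variables and integrating:
ln|y| = -8cos(x) + C

General solution: y = Ce^(-8cos(x))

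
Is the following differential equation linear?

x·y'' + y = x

Yes. Linear (y and its derivatives appear to the first power only, no products of y terms)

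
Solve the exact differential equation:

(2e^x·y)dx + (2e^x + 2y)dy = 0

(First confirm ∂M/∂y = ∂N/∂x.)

Verify exactness: ∂M/∂y = ∂N/∂x ✓
Find F(x,y) such that ∂F/∂x = M, ∂F/∂y = N
Solution: 2e^x·y + y² = C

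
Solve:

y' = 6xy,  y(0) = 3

General solution: y = Ce^(3x²)
Applying IC y(0) = 3:
Particular solution: y = 3e^(3x²)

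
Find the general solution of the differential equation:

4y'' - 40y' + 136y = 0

Characteristic equation: 4r² - 40r + 136 = 0
Divide by 4: r² - 10r + 34 = 0
Roots: r = 5 ± 3i (complex conjugates)
General solution: y = e^(5x)(C₁cos(3x) + C₂sin(3x))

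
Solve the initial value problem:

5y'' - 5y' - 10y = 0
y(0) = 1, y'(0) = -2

General solution: y = C₁e^(2x) + C₂e^(-x)
Applying ICs: C₁ = -1/3, C₂ = 4/3
Particular solution: y = -(1/3)e^(2x) + (4/3)e^(-x)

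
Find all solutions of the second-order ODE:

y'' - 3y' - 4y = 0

Characteristic equation: r² - 3r - 4 = 0
Roots: r = 4, -1 (distinct real)
General solution: y = C₁e^(4x) + C₂e^(-x)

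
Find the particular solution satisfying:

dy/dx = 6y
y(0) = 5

General solution: y = Ce^(6x)
Applying IC y(0) = 5:
Particular solution: y = 5e^(6x)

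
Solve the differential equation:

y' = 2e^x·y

Separating variables and integrating:
ln|y| = 2e^x + C

General solution: y = Ce^(2e^x)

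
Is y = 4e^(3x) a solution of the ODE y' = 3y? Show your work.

Verification:
y = 4e^(3x)
y' = 12e^(3x)
3y = 12e^(3x)
y' = 3y ✓

Yes, it is a solution.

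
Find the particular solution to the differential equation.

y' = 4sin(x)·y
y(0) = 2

General solution: y = Ce^(-4cos(x))
Applying IC y(0) = 2:
Particular solution: y = 2e^(4(1-cos(x)))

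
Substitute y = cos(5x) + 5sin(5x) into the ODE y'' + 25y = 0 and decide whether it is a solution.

Verification:
y'' = -25cos(5x) - 125sin(5x)
y'' + 25y = 0 ✓

Yes, it is a solution.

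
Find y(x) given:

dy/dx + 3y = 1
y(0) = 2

General solution: y = 1/3 + Ce^(-3x)
Applying y(0) = 2: C = 2 - 1/3 = 5/3
Particular solution: y = 1/3 + (5/3)e^(-3x)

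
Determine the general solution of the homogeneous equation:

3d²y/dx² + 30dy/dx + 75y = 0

Characteristic equation: 3r² + 30r + 75 = 0
Divide by 3: r² + 10r + 25 = 0
Factored: (r + 5)² = 0
Repeated root: r = -5
General solution: y = (C₁ + C₂x)e^(-5x)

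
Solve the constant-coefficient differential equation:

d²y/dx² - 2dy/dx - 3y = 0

Characteristic equation: r² - 2r - 3 = 0
Roots: r = 3, -1 (distinct real)
General solution: y = C₁e^(3x) + C₂e^(-x)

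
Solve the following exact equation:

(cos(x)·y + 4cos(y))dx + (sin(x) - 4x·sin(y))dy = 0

Verify exactness: ∂M/∂y = ∂N/∂x ✓
Find F(x,y) such that ∂F/∂x = M, ∂F/∂y = N
Solution: sin(x)·y + 4x·cos(y) = C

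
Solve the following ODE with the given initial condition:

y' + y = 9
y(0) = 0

General solution: y = 9 + Ce^(-x)
Applying y(0) = 0: C = 0 - 9 = -9
Particular solution: y = 9 - 9e^(-x)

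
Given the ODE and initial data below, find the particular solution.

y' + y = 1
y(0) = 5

General solution: y = 1 + Ce^(-x)
Applying y(0) = 5: C = 5 - 1 = 4
Particular solution: y = 1 + 4e^(-x)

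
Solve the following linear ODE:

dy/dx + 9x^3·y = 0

Using integrating factor method:

General solution: y = Ce^(-9x^4/4)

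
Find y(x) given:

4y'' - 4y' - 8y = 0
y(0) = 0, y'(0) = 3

General solution: y = C₁e^(2x) + C₂e^(-x)
Applying ICs: C₁ = 1, C₂ = -1
Particular solution: y = e^(2x) - e^(-x)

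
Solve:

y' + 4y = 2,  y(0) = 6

General solution: y = 1/2 + Ce^(-4x)
Applying y(0) = 6: C = 6 - 1/2 = 11/2
Particular solution: y = 1/2 + (11/2)e^(-4x)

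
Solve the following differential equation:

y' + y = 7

Using integrating factor method:

General solution: y = 7 + Ce^(-x)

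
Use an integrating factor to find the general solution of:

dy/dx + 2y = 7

Using integrating factor method:

General solution: y = 7/2 + Ce^(-2x)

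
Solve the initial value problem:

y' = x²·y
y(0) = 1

General solution: y = Ce^(x³/3)
Applying IC y(0) = 1:
Particular solution: y = e^(x³/3)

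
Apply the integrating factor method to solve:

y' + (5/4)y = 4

Using integrating factor method:

General solution: y = 16/5 + Ce^(-5x/4)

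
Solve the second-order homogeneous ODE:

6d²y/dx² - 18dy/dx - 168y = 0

Characteristic equation: 6r² - 18r - 168 = 0
Divide by 6: r² - 3r - 28 = 0
Roots: r = 7, -4 (distinct real)
General solution: y = C₁e^(7x) + C₂e^(-4x)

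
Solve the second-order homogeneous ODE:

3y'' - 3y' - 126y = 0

Characteristic equation: 3r² - 3r - 126 = 0
Divide by 3: r² - r - 42 = 0
Roots: r = 7, -6 (distinct real)
General solution: y = C₁e^(7x) + C₂e^(-6x)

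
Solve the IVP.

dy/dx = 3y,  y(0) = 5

General solution: y = Ce^(3x)
Applying IC y(0) = 5:
Particular solution: y = 5e^(3x)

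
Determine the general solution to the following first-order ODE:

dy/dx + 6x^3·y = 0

Using integrating factor method:

General solution: y = Ce^(-3x^4/2)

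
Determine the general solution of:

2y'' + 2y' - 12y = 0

Characteristic equation: 2r² + 2r - 12 = 0
Divide by 2: r² + r - 6 = 0
Roots: r = 2, -3 (distinct real)
General solution: y = C₁e^(2x) + C₂e^(-3x)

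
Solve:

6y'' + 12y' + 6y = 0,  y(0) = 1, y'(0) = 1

General solution: y = (C₁ + C₂x)e^(-x)
Repeated root r = -1
Applying ICs: C₁ = 1, C₂ = 2
Particular solution: y = (1 + 2x)e^(-x)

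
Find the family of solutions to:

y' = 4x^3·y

Separating variables and integrating:
ln|y| = x^4 + C

General solution: y = Ce^(x^4)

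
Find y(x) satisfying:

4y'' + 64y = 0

Characteristic equation: 4r² + 64 = 0
Divide by 4: r² + 16 = 0
Roots: r = ±4i (complex conjugates)
General solution: y = C₁cos(4x) + C₂sin(4x)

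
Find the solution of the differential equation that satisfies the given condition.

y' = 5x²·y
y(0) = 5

General solution: y = Ce^(5x³/3)
Applying IC y(0) = 5:
Particular solution: y = 5e^(5x³/3)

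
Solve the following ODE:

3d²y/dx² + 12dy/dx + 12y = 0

Characteristic equation: 3r² + 12r + 12 = 0
Divide by 3: r² + 4r + 4 = 0
Factored: (r + 2)² = 0
Repeated root: r = -2
General solution: y = (C₁ + C₂x)e^(-2x)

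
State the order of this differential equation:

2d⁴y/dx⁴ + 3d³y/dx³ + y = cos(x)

The order is 4 (highest derivative is of order 4).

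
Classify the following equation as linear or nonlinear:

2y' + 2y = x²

Linear (y and its derivatives appear to the first power only, no products of y terms)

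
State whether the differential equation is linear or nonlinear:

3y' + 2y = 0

Linear (y and its derivatives appear to the first power only, no products of y terms)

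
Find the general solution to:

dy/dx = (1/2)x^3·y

Separating variables and integrating:
ln|y| = x^4/8 + C

General solution: y = Ce^(x^4/8)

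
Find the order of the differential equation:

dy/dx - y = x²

The order is 1 (highest derivative is of order 1).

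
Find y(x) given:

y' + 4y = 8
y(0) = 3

General solution: y = 2 + Ce^(-4x)
Applying y(0) = 3: C = 3 - 2 = 1
Particular solution: y = 2 + e^(-4x)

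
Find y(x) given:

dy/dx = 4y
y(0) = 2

General solution: y = Ce^(4x)
Applying IC y(0) = 2:
Particular solution: y = 2e^(4x)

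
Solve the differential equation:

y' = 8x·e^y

Separating variables and integrating:
-e^(-y) = 4x² + C

General solution: y = -ln(C - 4x²)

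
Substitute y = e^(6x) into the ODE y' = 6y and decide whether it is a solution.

Verification:
y = e^(6x)
y' = 6e^(6x)
6y = 6e^(6x)
y' = 6y ✓

Yes, it is a solution.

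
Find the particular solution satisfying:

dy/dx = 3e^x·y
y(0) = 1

General solution: y = Ce^(3e^x)
Applying IC y(0) = 1:
Particular solution: y = e^(3(e^x - 1))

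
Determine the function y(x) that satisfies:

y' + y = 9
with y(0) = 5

General solution: y = 9 + Ce^(-x)
Applying y(0) = 5: C = 5 - 9 = -4
Particular solution: y = 9 - 4e^(-x)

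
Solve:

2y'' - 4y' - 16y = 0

Characteristic equation: 2r² - 4r - 16 = 0
Divide by 2: r² - 2r - 8 = 0
Roots: r = 4, -2 (distinct real)
General solution: y = C₁e^(4x) + C₂e^(-2x)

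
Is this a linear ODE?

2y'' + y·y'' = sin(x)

No. Nonlinear (y·y'' term)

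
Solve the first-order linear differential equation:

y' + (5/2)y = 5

Using integrating factor method:

General solution: y = 2 + Ce^(-5x/2)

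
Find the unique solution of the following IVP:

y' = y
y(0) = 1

General solution: y = Ce^x
Applying IC y(0) = 1:
Particular solution: y = e^x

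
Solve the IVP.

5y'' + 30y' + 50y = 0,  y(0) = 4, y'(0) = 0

General solution: y = e^(-3x)(C₁cos(x) + C₂sin(x))
Complex roots r = -3 ± i
Applying ICs: C₁ = 4, C₂ = 12
Particular solution: y = e^(-3x)(4cos(x) + 12sin(x))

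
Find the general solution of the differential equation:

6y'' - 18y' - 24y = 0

Characteristic equation: 6r² - 18r - 24 = 0
Divide by 6: r² - 3r - 4 = 0
Roots: r = 4, -1 (distinct real)
General solution: y = C₁e^(4x) + C₂e^(-x)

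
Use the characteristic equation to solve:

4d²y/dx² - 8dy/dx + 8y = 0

Characteristic equation: 4r² - 8r + 8 = 0
Divide by 4: r² - 2r + 2 = 0
Roots: r = 1 ± i (complex conjugates)
General solution: y = e^x(C₁cos(x) + C₂sin(x))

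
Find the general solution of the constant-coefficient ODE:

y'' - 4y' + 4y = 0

Characteristic equation: r² - 4r + 4 = 0
Factored: (r - 2)² = 0
Repeated root: r = 2
General solution: y = (C₁ + C₂x)e^(2x)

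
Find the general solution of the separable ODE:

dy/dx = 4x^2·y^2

Separating variables and integrating:
-1/y = 4x^3/3 + C

General solution: y^-1 = (-4/3)x^3 + C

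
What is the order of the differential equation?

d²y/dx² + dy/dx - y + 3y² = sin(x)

The order is 2 (highest derivative is of order 2).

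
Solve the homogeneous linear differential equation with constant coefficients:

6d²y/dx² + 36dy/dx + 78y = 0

Characteristic equation: 6r² + 36r + 78 = 0
Divide by 6: r² + 6r + 13 = 0
Roots: r = -3 ± 2i (complex conjugates)
General solution: y = e^(-3x)(C₁cos(2x) + C₂sin(2x))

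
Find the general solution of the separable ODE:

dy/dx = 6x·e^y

Separating variables and integrating:
-e^(-y) = 3x² + C

General solution: y = -ln(C - 3x²)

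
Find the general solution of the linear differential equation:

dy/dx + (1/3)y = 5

Using integrating factor method:

General solution: y = 15 + Ce^(-x/3)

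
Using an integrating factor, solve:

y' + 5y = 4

Using integrating factor method:

General solution: y = 4/5 + Ce^(-5x)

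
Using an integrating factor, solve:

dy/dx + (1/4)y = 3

Using integrating factor method:

General solution: y = 12 + Ce^(-x/4)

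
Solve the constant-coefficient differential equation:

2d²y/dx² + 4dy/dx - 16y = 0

Characteristic equation: 2r² + 4r - 16 = 0
Divide by 2: r² + 2r - 8 = 0
Roots: r = 2, -4 (distinct real)
General solution: y = C₁e^(2x) + C₂e^(-4x)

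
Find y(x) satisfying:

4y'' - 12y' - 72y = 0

Characteristic equation: 4r² - 12r - 72 = 0
Divide by 4: r² - 3r - 18 = 0
Roots: r = 6, -3 (distinct real)
General solution: y = C₁e^(6x) + C₂e^(-3x)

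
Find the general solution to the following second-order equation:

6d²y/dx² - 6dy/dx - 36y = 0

Characteristic equation: 6r² - 6r - 36 = 0
Divide by 6: r² - r - 6 = 0
Roots: r = 3, -2 (distinct real)
General solution: y = C₁e^(3x) + C₂e^(-2x)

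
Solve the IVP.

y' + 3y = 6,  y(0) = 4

General solution: y = 2 + Ce^(-3x)
Applying y(0) = 4: C = 4 - 2 = 2
Particular solution: y = 2 + 2e^(-3x)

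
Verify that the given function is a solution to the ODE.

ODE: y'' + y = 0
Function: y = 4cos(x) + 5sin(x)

Verification:
y'' = -4cos(x) - 5sin(x)
y'' + y = 0 ✓

Yes, it is a solution.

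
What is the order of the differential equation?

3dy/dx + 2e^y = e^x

The order is 1 (highest derivative is of order 1).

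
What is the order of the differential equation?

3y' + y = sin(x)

The order is 1 (highest derivative is of order 1).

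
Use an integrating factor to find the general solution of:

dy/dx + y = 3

Using integrating factor method:

General solution: y = 3 + Ce^(-x)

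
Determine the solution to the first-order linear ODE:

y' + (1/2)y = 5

Using integrating factor method:

General solution: y = 10 + Ce^(-x/2)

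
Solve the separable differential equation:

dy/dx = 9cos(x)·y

Separating variables and integrating:
ln|y| = 9sin(x) + C

General solution: y = Ce^(9sin(x))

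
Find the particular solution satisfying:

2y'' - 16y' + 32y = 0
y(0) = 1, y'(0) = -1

General solution: y = (C₁ + C₂x)e^(4x)
Repeated root r = 4
Applying ICs: C₁ = 1, C₂ = -5
Particular solution: y = (1 - 5x)e^(4x)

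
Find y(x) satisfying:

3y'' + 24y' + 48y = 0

Characteristic equation: 3r² + 24r + 48 = 0
Divide by 3: r² + 8r + 16 = 0
Factored: (r + 4)² = 0
Repeated root: r = -4
General solution: y = (C₁ + C₂x)e^(-4x)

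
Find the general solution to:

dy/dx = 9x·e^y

Separating variables and integrating:
-e^(-y) = 9x²/2 + C

General solution: y = -ln(C - 9x²/2)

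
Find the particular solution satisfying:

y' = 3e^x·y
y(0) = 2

General solution: y = Ce^(3e^x)
Applying IC y(0) = 2:
Particular solution: y = 2e^(3(e^x - 1))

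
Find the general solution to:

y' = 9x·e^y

Separating variables and integrating:
-e^(-y) = 9x²/2 + C

General solution: y = -ln(C - 9x²/2)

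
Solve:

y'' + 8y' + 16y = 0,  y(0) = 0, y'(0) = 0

General solution: y = (C₁ + C₂x)e^(-4x)
Repeated root r = -4
Applying ICs: C₁ = 0, C₂ = 0
Particular solution: y = 0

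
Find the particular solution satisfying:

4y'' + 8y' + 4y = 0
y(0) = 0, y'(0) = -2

General solution: y = (C₁ + C₂x)e^(-x)
Repeated root r = -1
Applying ICs: C₁ = 0, C₂ = -2
Particular solution: y = -2xe^(-x)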